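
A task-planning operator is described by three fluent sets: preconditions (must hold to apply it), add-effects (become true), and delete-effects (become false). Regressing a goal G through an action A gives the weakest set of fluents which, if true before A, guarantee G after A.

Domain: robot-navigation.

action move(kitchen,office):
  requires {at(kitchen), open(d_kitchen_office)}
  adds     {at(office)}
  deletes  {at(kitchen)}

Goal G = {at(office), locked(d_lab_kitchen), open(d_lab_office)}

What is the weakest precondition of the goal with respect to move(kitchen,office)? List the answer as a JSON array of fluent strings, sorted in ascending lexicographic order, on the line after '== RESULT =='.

Compute (G \ add) ∪ pre:
  G ∩ del = {}  (empty — regression defined)
  G \ add = {at(office), locked(d_lab_kitchen), open(d_lab_office)} \ {at(office)} = {locked(d_lab_kitchen), open(d_lab_office)}
  ∪ pre   = {locked(d_lab_kitchen), open(d_lab_office)} ∪ {at(kitchen), open(d_kitchen_office)}
          = {at(kitchen), locked(d_lab_kitchen), open(d_kitchen_office), open(d_lab_office)}

== RESULT ==
["at(kitchen)", "locked(d_lab_kitchen)", "open(d_kitchen_office)", "open(d_lab_office)"]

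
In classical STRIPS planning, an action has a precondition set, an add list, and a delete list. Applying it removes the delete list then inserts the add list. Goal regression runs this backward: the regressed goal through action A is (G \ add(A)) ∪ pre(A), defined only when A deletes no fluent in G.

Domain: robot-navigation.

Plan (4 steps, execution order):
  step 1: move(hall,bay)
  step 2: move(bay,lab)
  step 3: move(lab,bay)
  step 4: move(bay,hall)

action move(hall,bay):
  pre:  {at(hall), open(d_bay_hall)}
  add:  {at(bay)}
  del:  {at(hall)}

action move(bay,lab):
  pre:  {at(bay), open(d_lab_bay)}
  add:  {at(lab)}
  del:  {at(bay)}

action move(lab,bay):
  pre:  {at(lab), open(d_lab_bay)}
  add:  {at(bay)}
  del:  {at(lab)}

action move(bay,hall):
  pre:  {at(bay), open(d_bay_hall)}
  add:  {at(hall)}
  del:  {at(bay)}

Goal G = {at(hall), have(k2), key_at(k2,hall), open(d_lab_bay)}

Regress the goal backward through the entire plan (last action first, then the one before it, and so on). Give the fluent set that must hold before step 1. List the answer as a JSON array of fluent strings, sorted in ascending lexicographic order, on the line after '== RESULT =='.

Work backward from the goal:
  through step 4 (move(bay,hall)): drop {at(hall)}, keep {have(k2), key_at(k2,hall), open(d_lab_bay)}, require {at(bay), open(d_bay_hall)}
    → {at(bay), have(k2), key_at(k2,hall), open(d_bay_hall), open(d_lab_bay)}
  through step 3 (move(lab,bay)): drop {at(bay)}, keep {have(k2), key_at(k2,hall), open(d_bay_hall), open(d_lab_bay)}, require {at(lab), open(d_lab_bay)}
    → {at(lab), have(k2), key_at(k2,hall), open(d_bay_hall), open(d_lab_bay)}
  through step 2 (move(bay,lab)): drop {at(lab)}, keep {have(k2), key_at(k2,hall), open(d_bay_hall), open(d_lab_bay)}, require {at(bay), open(d_lab_bay)}
    → {at(bay), have(k2), key_at(k2,hall), open(d_bay_hall), open(d_lab_bay)}
  through step 1 (move(hall,bay)): drop {at(bay)}, keep {have(k2), key_at(k2,hall), open(d_bay_hall), open(d_lab_bay)}, require {at(hall), open(d_bay_hall)}
    → {at(hall), have(k2), key_at(k2,hall), open(d_bay_hall), open(d_lab_bay)}

== RESULT ==
["at(hall)", "have(k2)", "key_at(k2,hall)", "open(d_bay_hall)", "open(d_lab_bay)"]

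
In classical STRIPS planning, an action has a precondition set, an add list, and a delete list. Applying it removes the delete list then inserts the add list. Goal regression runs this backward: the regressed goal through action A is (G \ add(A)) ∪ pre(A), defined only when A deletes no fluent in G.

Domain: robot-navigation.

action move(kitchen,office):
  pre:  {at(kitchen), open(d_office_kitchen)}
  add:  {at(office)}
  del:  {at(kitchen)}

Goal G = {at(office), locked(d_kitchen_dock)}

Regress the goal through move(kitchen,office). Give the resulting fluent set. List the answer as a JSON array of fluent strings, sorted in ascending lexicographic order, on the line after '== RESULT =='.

Compute (G \ add) ∪ pre:
  G ∩ del = {}  (empty — regression defined)
  G \ add = {at(office), locked(d_kitchen_dock)} \ {at(office)} = {locked(d_kitchen_dock)}
  ∪ pre   = {locked(d_kitchen_dock)} ∪ {at(kitchen), open(d_office_kitchen)}
          = {at(kitchen), locked(d_kitchen_dock), open(d_office_kitchen)}

== RESULT ==
["at(kitchen)", "locked(d_kitchen_dock)", "open(d_office_kitchen)"]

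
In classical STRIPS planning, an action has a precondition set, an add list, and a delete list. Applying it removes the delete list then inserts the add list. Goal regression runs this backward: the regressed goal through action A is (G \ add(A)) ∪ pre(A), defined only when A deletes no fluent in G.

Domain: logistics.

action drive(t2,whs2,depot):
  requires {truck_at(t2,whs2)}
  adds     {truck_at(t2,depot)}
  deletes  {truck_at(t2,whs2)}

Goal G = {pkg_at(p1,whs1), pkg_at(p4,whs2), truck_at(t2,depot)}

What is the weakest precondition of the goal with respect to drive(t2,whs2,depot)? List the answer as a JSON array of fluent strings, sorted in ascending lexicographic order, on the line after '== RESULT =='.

Regress:
  G ∩ del = {}  (empty — regression defined)
  G \ add = {pkg_at(p1,whs1), pkg_at(p4,whs2), truck_at(t2,depot)} \ {truck_at(t2,depot)} = {pkg_at(p1,whs1), pkg_at(p4,whs2)}
  ∪ pre   = {pkg_at(p1,whs1), pkg_at(p4,whs2)} ∪ {truck_at(t2,whs2)}
          = {pkg_at(p1,whs1), pkg_at(p4,whs2), truck_at(t2,whs2)}

== RESULT ==
["pkg_at(p1,whs1)", "pkg_at(p4,whs2)", "truck_at(t2,whs2)"]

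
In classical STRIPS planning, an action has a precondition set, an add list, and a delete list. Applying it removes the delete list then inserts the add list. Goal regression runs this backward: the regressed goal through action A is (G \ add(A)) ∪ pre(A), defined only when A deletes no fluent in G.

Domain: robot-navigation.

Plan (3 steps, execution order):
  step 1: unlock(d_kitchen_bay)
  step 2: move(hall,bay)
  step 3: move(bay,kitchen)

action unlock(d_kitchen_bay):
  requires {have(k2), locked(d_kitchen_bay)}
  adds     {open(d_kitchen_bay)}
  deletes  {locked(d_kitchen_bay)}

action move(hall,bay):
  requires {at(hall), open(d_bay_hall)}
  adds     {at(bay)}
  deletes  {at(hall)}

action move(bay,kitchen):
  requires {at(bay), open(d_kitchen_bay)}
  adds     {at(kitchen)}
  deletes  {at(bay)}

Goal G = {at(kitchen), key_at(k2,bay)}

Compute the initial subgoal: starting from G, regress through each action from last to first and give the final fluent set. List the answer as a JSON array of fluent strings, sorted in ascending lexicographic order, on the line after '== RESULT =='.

Work backward from the goal:
  through step 3 (move(bay,kitchen)): drop {at(kitchen)}, keep {key_at(k2,bay)}, require {at(bay), open(d_kitchen_bay)}
    → {at(bay), key_at(k2,bay), open(d_kitchen_bay)}
  through step 2 (move(hall,bay)): drop {at(bay)}, keep {key_at(k2,bay), open(d_kitchen_bay)}, require {at(hall), open(d_bay_hall)}
    → {at(hall), key_at(k2,bay), open(d_bay_hall), open(d_kitchen_bay)}
  through step 1 (unlock(d_kitchen_bay)): drop {open(d_kitchen_bay)}, keep {at(hall), key_at(k2,bay), open(d_bay_hall)}, require {have(k2), locked(d_kitchen_bay)}
    → {at(hall), have(k2), key_at(k2,bay), locked(d_kitchen_bay), open(d_bay_hall)}

== RESULT ==
["at(hall)", "have(k2)", "key_at(k2,bay)", "locked(d_kitchen_bay)", "open(d_bay_hall)"]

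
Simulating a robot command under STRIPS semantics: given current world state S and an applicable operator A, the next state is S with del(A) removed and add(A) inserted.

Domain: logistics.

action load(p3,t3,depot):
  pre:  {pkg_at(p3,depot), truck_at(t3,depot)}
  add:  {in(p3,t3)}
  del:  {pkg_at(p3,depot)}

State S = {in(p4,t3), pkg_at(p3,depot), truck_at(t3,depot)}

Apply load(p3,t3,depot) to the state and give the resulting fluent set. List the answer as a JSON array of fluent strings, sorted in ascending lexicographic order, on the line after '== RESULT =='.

Progress:
  pre ⊆ S: {pkg_at(p3,depot), truck_at(t3,depot)} ⊆ S  — applicable
  S \ del = {in(p4,t3), truck_at(t3,depot)}
  ∪ add   = {in(p3,t3), in(p4,t3), truck_at(t3,depot)}

== RESULT ==
["in(p3,t3)", "in(p4,t3)", "truck_at(t3,depot)"]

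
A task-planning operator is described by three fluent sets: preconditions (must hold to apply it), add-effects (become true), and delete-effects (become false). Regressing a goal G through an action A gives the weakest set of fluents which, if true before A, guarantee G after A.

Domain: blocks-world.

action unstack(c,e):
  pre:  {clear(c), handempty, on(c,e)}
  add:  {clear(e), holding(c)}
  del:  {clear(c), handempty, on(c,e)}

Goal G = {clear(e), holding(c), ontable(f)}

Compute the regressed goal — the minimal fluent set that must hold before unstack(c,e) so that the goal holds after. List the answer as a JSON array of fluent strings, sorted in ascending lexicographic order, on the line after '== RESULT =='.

Compute (G \ add) ∪ pre:
  G ∩ del = {}  (empty — regression defined)
  G \ add = {clear(e), holding(c), ontable(f)} \ {clear(e), holding(c)} = {ontable(f)}
  ∪ pre   = {ontable(f)} ∪ {clear(c), handempty, on(c,e)}
          = {clear(c), handempty, on(c,e), ontable(f)}

== RESULT ==
["clear(c)", "handempty", "on(c,e)", "ontable(f)"]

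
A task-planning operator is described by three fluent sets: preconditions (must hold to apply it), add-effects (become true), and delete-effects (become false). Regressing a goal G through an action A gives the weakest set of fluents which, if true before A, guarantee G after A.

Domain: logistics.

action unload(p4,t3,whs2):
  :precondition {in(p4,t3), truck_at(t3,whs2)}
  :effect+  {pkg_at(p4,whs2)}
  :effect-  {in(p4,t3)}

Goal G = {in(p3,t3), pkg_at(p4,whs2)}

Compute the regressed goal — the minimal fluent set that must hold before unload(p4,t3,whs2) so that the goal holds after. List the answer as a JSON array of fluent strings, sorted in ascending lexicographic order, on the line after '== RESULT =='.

Regress:
  G ∩ del = {}  (empty — regression defined)
  G \ add = {in(p3,t3), pkg_at(p4,whs2)} \ {pkg_at(p4,whs2)} = {in(p3,t3)}
  ∪ pre   = {in(p3,t3)} ∪ {in(p4,t3), truck_at(t3,whs2)}
          = {in(p3,t3), in(p4,t3), truck_at(t3,whs2)}

== RESULT ==
["in(p3,t3)", "in(p4,t3)", "truck_at(t3,whs2)"]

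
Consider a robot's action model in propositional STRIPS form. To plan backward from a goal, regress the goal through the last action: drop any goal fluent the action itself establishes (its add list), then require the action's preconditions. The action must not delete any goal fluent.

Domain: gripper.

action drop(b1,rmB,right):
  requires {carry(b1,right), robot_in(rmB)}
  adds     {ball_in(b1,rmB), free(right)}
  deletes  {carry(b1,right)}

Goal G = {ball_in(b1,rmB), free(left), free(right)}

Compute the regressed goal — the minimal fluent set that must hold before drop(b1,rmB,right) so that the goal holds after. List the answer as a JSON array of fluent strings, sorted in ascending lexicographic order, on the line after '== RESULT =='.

Regress:
  G ∩ del = {}  (empty — regression defined)
  G \ add = {ball_in(b1,rmB), free(left), free(right)} \ {ball_in(b1,rmB), free(right)} = {free(left)}
  ∪ pre   = {free(left)} ∪ {carry(b1,right), robot_in(rmB)}
          = {carry(b1,right), free(left), robot_in(rmB)}

== RESULT ==
["carry(b1,right)", "free(left)", "robot_in(rmB)"]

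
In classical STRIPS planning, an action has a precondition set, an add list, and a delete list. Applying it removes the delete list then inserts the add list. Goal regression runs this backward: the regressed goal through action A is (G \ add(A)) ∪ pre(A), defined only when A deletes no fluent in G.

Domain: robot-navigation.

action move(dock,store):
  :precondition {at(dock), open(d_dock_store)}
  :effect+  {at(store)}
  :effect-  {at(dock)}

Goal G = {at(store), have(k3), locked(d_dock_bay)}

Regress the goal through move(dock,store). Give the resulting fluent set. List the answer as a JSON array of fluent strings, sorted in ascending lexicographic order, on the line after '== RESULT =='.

Compute (G \ add) ∪ pre:
  G ∩ del = {}  (empty — regression defined)
  G \ add = {at(store), have(k3), locked(d_dock_bay)} \ {at(store)} = {have(k3), locked(d_dock_bay)}
  ∪ pre   = {have(k3), locked(d_dock_bay)} ∪ {at(dock), open(d_dock_store)}
          = {at(dock), have(k3), locked(d_dock_bay), open(d_dock_store)}

== RESULT ==
["at(dock)", "have(k3)", "locked(d_dock_bay)", "open(d_dock_store)"]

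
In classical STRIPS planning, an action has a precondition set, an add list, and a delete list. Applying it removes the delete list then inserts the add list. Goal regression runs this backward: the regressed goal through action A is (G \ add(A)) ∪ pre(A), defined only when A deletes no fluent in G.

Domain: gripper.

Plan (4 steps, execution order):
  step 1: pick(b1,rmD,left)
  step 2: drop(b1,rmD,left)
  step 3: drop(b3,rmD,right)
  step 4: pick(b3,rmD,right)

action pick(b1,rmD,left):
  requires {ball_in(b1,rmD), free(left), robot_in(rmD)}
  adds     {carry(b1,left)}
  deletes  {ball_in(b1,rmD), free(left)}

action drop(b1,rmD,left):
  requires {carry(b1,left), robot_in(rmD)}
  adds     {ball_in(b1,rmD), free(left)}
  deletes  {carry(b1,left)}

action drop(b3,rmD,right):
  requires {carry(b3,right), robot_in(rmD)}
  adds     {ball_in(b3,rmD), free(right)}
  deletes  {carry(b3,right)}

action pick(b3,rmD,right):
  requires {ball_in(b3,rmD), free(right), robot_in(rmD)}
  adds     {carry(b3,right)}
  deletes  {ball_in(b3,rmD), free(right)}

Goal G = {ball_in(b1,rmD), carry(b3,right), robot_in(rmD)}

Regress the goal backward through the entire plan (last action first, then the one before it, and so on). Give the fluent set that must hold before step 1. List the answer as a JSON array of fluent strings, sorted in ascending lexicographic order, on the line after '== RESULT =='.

Work backward from the goal:
  through step 4 (pick(b3,rmD,right)): drop {carry(b3,right)}, keep {ball_in(b1,rmD), robot_in(rmD)}, require {ball_in(b3,rmD), free(right), robot_in(rmD)}
    → {ball_in(b1,rmD), ball_in(b3,rmD), free(right), robot_in(rmD)}
  through step 3 (drop(b3,rmD,right)): drop {ball_in(b3,rmD), free(right)}, keep {ball_in(b1,rmD), robot_in(rmD)}, require {carry(b3,right), robot_in(rmD)}
    → {ball_in(b1,rmD), carry(b3,right), robot_in(rmD)}
  through step 2 (drop(b1,rmD,left)): drop {ball_in(b1,rmD)}, keep {carry(b3,right), robot_in(rmD)}, require {carry(b1,left), robot_in(rmD)}
    → {carry(b1,left), carry(b3,right), robot_in(rmD)}
  through step 1 (pick(b1,rmD,left)): drop {carry(b1,left)}, keep {carry(b3,right), robot_in(rmD)}, require {ball_in(b1,rmD), free(left), robot_in(rmD)}
    → {ball_in(b1,rmD), carry(b3,right), free(left), robot_in(rmD)}

== RESULT ==
["ball_in(b1,rmD)", "carry(b3,right)", "free(left)", "robot_in(rmD)"]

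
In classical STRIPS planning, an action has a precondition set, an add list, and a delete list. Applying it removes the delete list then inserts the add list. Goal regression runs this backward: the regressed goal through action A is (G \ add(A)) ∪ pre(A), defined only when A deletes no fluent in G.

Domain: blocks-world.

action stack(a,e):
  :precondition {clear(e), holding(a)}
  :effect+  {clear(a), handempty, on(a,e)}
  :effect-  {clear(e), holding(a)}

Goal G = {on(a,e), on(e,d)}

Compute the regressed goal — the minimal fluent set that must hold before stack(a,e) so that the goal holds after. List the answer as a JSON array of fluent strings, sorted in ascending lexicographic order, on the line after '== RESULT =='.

Compute (G \ add) ∪ pre:
  G ∩ del = {}  (empty — regression defined)
  G \ add = {on(a,e), on(e,d)} \ {clear(a), handempty, on(a,e)} = {on(e,d)}
  ∪ pre   = {on(e,d)} ∪ {clear(e), holding(a)}
          = {clear(e), holding(a), on(e,d)}

== RESULT ==
["clear(e)", "holding(a)", "on(e,d)"]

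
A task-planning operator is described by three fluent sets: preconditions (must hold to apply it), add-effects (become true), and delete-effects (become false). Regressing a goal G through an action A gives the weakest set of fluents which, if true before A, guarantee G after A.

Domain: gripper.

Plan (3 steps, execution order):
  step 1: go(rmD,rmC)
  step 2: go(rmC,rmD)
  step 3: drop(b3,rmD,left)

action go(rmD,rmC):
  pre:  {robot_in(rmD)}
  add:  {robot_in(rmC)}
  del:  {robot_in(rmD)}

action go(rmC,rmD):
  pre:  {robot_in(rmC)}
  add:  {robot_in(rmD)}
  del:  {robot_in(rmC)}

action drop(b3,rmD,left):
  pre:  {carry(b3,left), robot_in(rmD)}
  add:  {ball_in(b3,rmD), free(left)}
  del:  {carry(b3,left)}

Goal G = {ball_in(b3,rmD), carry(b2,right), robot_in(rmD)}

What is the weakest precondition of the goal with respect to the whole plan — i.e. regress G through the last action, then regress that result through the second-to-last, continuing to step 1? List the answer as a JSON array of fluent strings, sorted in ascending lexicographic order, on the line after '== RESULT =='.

Regress step by step:
  through step 3 (drop(b3,rmD,left)): drop {ball_in(b3,rmD)}, keep {carry(b2,right), robot_in(rmD)}, require {carry(b3,left), robot_in(rmD)}
    → {carry(b2,right), carry(b3,left), robot_in(rmD)}
  through step 2 (go(rmC,rmD)): drop {robot_in(rmD)}, keep {carry(b2,right), carry(b3,left)}, require {robot_in(rmC)}
    → {carry(b2,right), carry(b3,left), robot_in(rmC)}
  through step 1 (go(rmD,rmC)): drop {robot_in(rmC)}, keep {carry(b2,right), carry(b3,left)}, require {robot_in(rmD)}
    → {carry(b2,right), carry(b3,left), robot_in(rmD)}

== RESULT ==
["carry(b2,right)", "carry(b3,left)", "robot_in(rmD)"]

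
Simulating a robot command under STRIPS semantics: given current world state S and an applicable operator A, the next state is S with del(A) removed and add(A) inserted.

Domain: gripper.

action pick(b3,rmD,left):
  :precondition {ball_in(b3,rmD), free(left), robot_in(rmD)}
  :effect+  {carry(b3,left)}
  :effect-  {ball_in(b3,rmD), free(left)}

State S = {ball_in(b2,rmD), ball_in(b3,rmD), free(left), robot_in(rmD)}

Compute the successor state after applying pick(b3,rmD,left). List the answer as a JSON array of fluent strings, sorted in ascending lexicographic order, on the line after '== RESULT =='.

Progress:
  pre ⊆ S: {ball_in(b3,rmD), free(left), robot_in(rmD)} ⊆ S  — applicable
  S \ del = {ball_in(b2,rmD), robot_in(rmD)}
  ∪ add   = {ball_in(b2,rmD), carry(b3,left), robot_in(rmD)}

== RESULT ==
["ball_in(b2,rmD)", "carry(b3,left)", "robot_in(rmD)"]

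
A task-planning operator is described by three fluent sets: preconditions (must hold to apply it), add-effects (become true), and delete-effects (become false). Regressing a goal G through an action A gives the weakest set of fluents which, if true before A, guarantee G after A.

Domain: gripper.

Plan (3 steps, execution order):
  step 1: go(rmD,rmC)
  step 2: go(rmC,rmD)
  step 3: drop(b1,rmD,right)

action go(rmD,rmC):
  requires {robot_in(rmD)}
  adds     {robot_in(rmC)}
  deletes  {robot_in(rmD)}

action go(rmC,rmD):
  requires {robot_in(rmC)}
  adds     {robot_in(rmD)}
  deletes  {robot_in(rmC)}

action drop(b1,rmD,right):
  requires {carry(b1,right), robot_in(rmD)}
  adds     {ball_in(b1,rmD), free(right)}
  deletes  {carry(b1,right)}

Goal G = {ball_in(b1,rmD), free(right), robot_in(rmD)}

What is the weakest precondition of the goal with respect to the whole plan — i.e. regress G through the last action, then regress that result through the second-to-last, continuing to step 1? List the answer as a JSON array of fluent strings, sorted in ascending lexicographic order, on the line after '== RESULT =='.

Regress step by step:
  through step 3 (drop(b1,rmD,right)): drop {ball_in(b1,rmD), free(right)}, keep {robot_in(rmD)}, require {carry(b1,right), robot_in(rmD)}
    → {carry(b1,right), robot_in(rmD)}
  through step 2 (go(rmC,rmD)): drop {robot_in(rmD)}, keep {carry(b1,right)}, require {robot_in(rmC)}
    → {carry(b1,right), robot_in(rmC)}
  through step 1 (go(rmD,rmC)): drop {robot_in(rmC)}, keep {carry(b1,right)}, require {robot_in(rmD)}
    → {carry(b1,right), robot_in(rmD)}

== RESULT ==
["carry(b1,right)", "robot_in(rmD)"]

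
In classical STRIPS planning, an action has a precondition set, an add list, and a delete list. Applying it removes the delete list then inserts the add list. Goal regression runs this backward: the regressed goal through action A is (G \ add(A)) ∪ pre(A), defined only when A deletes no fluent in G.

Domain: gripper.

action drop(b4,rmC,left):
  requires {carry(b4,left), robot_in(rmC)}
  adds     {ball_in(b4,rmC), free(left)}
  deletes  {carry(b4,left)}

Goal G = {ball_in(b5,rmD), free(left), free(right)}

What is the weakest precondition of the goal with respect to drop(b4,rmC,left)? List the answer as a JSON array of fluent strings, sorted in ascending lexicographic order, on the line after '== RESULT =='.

Regress:
  G ∩ del = {}  (empty — regression defined)
  G \ add = {ball_in(b5,rmD), free(left), free(right)} \ {ball_in(b4,rmC), free(left)} = {ball_in(b5,rmD), free(right)}
  ∪ pre   = {ball_in(b5,rmD), free(right)} ∪ {carry(b4,left), robot_in(rmC)}
          = {ball_in(b5,rmD), carry(b4,left), free(right), robot_in(rmC)}

== RESULT ==
["ball_in(b5,rmD)", "carry(b4,left)", "free(right)", "robot_in(rmC)"]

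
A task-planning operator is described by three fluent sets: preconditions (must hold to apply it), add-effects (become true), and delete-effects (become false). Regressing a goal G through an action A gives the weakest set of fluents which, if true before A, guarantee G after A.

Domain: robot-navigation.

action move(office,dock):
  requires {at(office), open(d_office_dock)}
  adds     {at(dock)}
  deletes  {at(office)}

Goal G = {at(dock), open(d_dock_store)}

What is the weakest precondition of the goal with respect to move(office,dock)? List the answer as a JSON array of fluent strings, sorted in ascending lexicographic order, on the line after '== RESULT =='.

Regress:
  G ∩ del = {}  (empty — regression defined)
  G \ add = {at(dock), open(d_dock_store)} \ {at(dock)} = {open(d_dock_store)}
  ∪ pre   = {open(d_dock_store)} ∪ {at(office), open(d_office_dock)}
          = {at(office), open(d_dock_store), open(d_office_dock)}

== RESULT ==
["at(office)", "open(d_dock_store)", "open(d_office_dock)"]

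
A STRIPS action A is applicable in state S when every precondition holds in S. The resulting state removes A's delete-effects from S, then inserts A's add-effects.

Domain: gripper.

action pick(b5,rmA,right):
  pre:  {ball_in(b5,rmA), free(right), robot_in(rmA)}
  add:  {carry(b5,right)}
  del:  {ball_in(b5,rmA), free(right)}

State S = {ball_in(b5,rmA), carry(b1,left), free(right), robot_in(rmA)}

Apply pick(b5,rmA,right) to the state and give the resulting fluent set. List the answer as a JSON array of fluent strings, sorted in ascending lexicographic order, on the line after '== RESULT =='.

Progress:
  pre ⊆ S: {ball_in(b5,rmA), free(right), robot_in(rmA)} ⊆ S  — applicable
  S \ del = {carry(b1,left), robot_in(rmA)}
  ∪ add   = {carry(b1,left), carry(b5,right), robot_in(rmA)}

== RESULT ==
["carry(b1,left)", "carry(b5,right)", "robot_in(rmA)"]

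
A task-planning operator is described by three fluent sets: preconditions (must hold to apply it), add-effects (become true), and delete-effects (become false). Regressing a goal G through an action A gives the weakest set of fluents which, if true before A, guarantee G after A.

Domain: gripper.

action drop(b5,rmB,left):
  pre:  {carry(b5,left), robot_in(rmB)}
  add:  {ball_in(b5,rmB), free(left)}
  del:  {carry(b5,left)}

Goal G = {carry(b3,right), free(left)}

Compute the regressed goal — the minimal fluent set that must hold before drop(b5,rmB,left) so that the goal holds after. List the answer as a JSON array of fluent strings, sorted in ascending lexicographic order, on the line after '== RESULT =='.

Regress:
  G ∩ del = {}  (empty — regression defined)
  G \ add = {carry(b3,right), free(left)} \ {ball_in(b5,rmB), free(left)} = {carry(b3,right)}
  ∪ pre   = {carry(b3,right)} ∪ {carry(b5,left), robot_in(rmB)}
          = {carry(b3,right), carry(b5,left), robot_in(rmB)}

== RESULT ==
["carry(b3,right)", "carry(b5,left)", "robot_in(rmB)"]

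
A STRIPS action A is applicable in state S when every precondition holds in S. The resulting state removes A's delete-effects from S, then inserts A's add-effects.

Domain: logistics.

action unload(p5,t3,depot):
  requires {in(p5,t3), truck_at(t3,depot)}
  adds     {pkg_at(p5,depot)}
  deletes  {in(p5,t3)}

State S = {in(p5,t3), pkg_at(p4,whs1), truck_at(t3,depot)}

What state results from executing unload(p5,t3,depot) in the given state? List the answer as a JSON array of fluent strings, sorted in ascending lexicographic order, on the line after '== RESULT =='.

Compute (S \ del) ∪ add:
  pre ⊆ S: {in(p5,t3), truck_at(t3,depot)} ⊆ S  — applicable
  S \ del = {pkg_at(p4,whs1), truck_at(t3,depot)}
  ∪ add   = {pkg_at(p4,whs1), pkg_at(p5,depot), truck_at(t3,depot)}

== RESULT ==
["pkg_at(p4,whs1)", "pkg_at(p5,depot)", "truck_at(t3,depot)"]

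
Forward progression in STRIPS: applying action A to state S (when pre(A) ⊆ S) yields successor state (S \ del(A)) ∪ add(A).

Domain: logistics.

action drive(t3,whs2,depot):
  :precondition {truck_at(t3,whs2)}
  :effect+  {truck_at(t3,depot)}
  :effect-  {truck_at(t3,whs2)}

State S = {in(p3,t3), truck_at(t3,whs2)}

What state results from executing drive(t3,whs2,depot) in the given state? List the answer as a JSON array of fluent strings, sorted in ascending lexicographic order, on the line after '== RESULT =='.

Compute (S \ del) ∪ add:
  pre ⊆ S: {truck_at(t3,whs2)} ⊆ S  — applicable
  S \ del = {in(p3,t3)}
  ∪ add   = {in(p3,t3), truck_at(t3,depot)}

== RESULT ==
["in(p3,t3)", "truck_at(t3,depot)"]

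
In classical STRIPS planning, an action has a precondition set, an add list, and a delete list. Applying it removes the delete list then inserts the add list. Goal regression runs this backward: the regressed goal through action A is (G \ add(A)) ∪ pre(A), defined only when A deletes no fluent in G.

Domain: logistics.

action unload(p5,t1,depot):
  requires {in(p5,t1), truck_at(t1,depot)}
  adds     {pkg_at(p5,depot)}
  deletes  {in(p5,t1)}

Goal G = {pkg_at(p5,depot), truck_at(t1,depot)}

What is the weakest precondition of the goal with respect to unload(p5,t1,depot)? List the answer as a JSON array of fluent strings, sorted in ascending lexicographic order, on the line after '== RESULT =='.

Regress:
  G ∩ del = {}  (empty — regression defined)
  G \ add = {pkg_at(p5,depot), truck_at(t1,depot)} \ {pkg_at(p5,depot)} = {truck_at(t1,depot)}
  ∪ pre   = {truck_at(t1,depot)} ∪ {in(p5,t1), truck_at(t1,depot)}
          = {in(p5,t1), truck_at(t1,depot)}

== RESULT ==
["in(p5,t1)", "truck_at(t1,depot)"]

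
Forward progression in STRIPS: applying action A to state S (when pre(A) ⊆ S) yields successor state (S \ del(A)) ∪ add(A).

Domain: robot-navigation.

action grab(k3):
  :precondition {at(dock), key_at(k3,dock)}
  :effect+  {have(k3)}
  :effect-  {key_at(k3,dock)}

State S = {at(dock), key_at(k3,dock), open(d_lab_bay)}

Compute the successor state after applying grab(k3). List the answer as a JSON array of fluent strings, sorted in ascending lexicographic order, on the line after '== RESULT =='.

Progress:
  pre ⊆ S: {at(dock), key_at(k3,dock)} ⊆ S  — applicable
  S \ del = {at(dock), open(d_lab_bay)}
  ∪ add   = {at(dock), have(k3), open(d_lab_bay)}

== RESULT ==
["at(dock)", "have(k3)", "open(d_lab_bay)"]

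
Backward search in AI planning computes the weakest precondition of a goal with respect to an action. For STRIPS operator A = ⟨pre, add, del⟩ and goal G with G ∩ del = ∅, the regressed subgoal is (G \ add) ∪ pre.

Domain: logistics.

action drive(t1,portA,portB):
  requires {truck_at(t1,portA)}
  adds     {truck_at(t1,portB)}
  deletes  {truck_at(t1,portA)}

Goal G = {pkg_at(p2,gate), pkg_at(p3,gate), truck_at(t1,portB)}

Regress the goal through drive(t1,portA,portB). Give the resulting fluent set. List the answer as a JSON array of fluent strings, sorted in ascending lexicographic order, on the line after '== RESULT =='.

Compute (G \ add) ∪ pre:
  G ∩ del = {}  (empty — regression defined)
  G \ add = {pkg_at(p2,gate), pkg_at(p3,gate), truck_at(t1,portB)} \ {truck_at(t1,portB)} = {pkg_at(p2,gate), pkg_at(p3,gate)}
  ∪ pre   = {pkg_at(p2,gate), pkg_at(p3,gate)} ∪ {truck_at(t1,portA)}
          = {pkg_at(p2,gate), pkg_at(p3,gate), truck_at(t1,portA)}

== RESULT ==
["pkg_at(p2,gate)", "pkg_at(p3,gate)", "truck_at(t1,portA)"]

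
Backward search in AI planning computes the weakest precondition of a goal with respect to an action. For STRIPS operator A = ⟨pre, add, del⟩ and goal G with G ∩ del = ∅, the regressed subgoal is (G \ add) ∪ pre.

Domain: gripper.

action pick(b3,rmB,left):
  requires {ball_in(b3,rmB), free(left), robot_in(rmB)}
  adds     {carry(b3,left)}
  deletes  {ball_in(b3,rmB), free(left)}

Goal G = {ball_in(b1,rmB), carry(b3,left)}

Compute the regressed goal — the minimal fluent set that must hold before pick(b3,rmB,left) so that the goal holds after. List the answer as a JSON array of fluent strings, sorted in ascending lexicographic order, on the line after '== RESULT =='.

Regress:
  G ∩ del = {}  (empty — regression defined)
  G \ add = {ball_in(b1,rmB), carry(b3,left)} \ {carry(b3,left)} = {ball_in(b1,rmB)}
  ∪ pre   = {ball_in(b1,rmB)} ∪ {ball_in(b3,rmB), free(left), robot_in(rmB)}
          = {ball_in(b1,rmB), ball_in(b3,rmB), free(left), robot_in(rmB)}

== RESULT ==
["ball_in(b1,rmB)", "ball_in(b3,rmB)", "free(left)", "robot_in(rmB)"]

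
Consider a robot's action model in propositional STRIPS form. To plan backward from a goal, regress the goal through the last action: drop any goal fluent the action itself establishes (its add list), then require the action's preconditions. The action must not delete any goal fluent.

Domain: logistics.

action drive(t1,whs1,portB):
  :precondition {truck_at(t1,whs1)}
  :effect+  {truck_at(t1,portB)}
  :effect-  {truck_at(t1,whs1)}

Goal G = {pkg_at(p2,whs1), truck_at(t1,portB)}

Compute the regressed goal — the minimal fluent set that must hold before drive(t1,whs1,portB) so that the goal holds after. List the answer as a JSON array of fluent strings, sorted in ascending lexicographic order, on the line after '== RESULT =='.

Compute (G \ add) ∪ pre:
  G ∩ del = {}  (empty — regression defined)
  G \ add = {pkg_at(p2,whs1), truck_at(t1,portB)} \ {truck_at(t1,portB)} = {pkg_at(p2,whs1)}
  ∪ pre   = {pkg_at(p2,whs1)} ∪ {truck_at(t1,whs1)}
          = {pkg_at(p2,whs1), truck_at(t1,whs1)}

== RESULT ==
["pkg_at(p2,whs1)", "truck_at(t1,whs1)"]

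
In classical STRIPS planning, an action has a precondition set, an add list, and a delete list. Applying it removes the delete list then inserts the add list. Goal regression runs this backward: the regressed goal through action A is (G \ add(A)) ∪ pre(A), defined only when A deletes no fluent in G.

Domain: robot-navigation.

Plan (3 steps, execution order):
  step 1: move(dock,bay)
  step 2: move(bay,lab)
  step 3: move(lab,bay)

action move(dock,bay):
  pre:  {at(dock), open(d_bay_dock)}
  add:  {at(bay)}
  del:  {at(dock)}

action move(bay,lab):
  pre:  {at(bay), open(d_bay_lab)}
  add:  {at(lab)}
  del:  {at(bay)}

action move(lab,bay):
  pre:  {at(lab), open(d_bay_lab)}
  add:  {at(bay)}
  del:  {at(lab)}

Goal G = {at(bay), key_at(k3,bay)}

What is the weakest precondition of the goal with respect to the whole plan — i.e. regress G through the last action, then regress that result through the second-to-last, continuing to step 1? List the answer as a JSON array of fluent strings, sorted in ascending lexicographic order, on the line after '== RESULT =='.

Work backward from the goal:
  through step 3 (move(lab,bay)): drop {at(bay)}, keep {key_at(k3,bay)}, require {at(lab), open(d_bay_lab)}
    → {at(lab), key_at(k3,bay), open(d_bay_lab)}
  through step 2 (move(bay,lab)): drop {at(lab)}, keep {key_at(k3,bay), open(d_bay_lab)}, require {at(bay), open(d_bay_lab)}
    → {at(bay), key_at(k3,bay), open(d_bay_lab)}
  through step 1 (move(dock,bay)): drop {at(bay)}, keep {key_at(k3,bay), open(d_bay_lab)}, require {at(dock), open(d_bay_dock)}
    → {at(dock), key_at(k3,bay), open(d_bay_dock), open(d_bay_lab)}

== RESULT ==
["at(dock)", "key_at(k3,bay)", "open(d_bay_dock)", "open(d_bay_lab)"]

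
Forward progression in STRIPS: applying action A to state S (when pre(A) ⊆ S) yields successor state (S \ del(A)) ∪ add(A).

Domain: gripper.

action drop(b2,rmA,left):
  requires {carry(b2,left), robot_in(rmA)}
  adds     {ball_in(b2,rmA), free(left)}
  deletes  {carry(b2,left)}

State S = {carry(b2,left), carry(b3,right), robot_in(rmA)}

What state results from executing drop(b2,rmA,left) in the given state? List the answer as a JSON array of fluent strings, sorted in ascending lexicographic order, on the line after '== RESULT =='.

Compute (S \ del) ∪ add:
  pre ⊆ S: {carry(b2,left), robot_in(rmA)} ⊆ S  — applicable
  S \ del = {carry(b3,right), robot_in(rmA)}
  ∪ add   = {ball_in(b2,rmA), carry(b3,right), free(left), robot_in(rmA)}

== RESULT ==
["ball_in(b2,rmA)", "carry(b3,right)", "free(left)", "robot_in(rmA)"]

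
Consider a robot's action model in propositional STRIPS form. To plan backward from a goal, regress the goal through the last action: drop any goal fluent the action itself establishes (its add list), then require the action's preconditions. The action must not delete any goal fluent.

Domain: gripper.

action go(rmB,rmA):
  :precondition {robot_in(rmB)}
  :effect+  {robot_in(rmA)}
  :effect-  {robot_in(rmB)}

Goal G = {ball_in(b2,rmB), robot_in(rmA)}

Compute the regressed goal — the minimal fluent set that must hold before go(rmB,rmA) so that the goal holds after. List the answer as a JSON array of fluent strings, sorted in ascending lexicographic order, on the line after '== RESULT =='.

Compute (G \ add) ∪ pre:
  G ∩ del = {}  (empty — regression defined)
  G \ add = {ball_in(b2,rmB), robot_in(rmA)} \ {robot_in(rmA)} = {ball_in(b2,rmB)}
  ∪ pre   = {ball_in(b2,rmB)} ∪ {robot_in(rmB)}
          = {ball_in(b2,rmB), robot_in(rmB)}

== RESULT ==
["ball_in(b2,rmB)", "robot_in(rmB)"]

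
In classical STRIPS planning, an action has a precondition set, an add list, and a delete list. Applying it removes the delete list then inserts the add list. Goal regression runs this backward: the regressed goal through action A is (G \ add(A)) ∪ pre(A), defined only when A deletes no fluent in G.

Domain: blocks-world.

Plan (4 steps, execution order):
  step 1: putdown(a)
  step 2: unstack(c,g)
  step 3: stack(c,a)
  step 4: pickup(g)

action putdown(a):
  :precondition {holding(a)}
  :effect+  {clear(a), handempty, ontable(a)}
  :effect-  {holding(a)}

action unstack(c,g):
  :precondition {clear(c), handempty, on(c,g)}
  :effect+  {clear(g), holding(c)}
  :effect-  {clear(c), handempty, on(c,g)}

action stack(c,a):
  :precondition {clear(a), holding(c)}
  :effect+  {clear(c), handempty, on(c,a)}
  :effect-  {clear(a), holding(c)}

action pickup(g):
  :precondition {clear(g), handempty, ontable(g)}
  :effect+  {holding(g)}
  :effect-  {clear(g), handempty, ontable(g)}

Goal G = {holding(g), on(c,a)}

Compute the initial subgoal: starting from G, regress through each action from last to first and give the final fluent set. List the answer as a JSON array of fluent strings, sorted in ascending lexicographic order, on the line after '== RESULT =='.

Work backward from the goal:
  through step 4 (pickup(g)): drop {holding(g)}, keep {on(c,a)}, require {clear(g), handempty, ontable(g)}
    → {clear(g), handempty, on(c,a), ontable(g)}
  through step 3 (stack(c,a)): drop {handempty, on(c,a)}, keep {clear(g), ontable(g)}, require {clear(a), holding(c)}
    → {clear(a), clear(g), holding(c), ontable(g)}
  through step 2 (unstack(c,g)): drop {clear(g), holding(c)}, keep {clear(a), ontable(g)}, require {clear(c), handempty, on(c,g)}
    → {clear(a), clear(c), handempty, on(c,g), ontable(g)}
  through step 1 (putdown(a)): drop {clear(a), handempty}, keep {clear(c), on(c,g), ontable(g)}, require {holding(a)}
    → {clear(c), holding(a), on(c,g), ontable(g)}

== RESULT ==
["clear(c)", "holding(a)", "on(c,g)", "ontable(g)"]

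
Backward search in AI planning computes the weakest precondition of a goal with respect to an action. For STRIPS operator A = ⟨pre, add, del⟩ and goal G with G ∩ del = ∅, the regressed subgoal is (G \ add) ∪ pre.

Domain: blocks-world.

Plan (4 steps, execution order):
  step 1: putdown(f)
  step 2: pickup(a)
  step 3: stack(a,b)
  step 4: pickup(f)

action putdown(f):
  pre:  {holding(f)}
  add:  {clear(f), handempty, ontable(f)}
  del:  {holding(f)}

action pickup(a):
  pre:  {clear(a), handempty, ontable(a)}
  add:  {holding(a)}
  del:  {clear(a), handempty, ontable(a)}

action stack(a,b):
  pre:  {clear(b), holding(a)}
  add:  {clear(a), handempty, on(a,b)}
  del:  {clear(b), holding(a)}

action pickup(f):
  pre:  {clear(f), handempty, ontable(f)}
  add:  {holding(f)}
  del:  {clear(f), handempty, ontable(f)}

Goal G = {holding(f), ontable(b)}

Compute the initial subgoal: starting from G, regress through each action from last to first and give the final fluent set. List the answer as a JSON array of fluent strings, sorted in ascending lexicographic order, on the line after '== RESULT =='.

Work backward from the goal:
  through step 4 (pickup(f)): drop {holding(f)}, keep {ontable(b)}, require {clear(f), handempty, ontable(f)}
    → {clear(f), handempty, ontable(b), ontable(f)}
  through step 3 (stack(a,b)): drop {handempty}, keep {clear(f), ontable(b), ontable(f)}, require {clear(b), holding(a)}
    → {clear(b), clear(f), holding(a), ontable(b), ontable(f)}
  through step 2 (pickup(a)): drop {holding(a)}, keep {clear(b), clear(f), ontable(b), ontable(f)}, require {clear(a), handempty, ontable(a)}
    → {clear(a), clear(b), clear(f), handempty, ontable(a), ontable(b), ontable(f)}
  through step 1 (putdown(f)): drop {clear(f), handempty, ontable(f)}, keep {clear(a), clear(b), ontable(a), ontable(b)}, require {holding(f)}
    → {clear(a), clear(b), holding(f), ontable(a), ontable(b)}

== RESULT ==
["clear(a)", "clear(b)", "holding(f)", "ontable(a)", "ontable(b)"]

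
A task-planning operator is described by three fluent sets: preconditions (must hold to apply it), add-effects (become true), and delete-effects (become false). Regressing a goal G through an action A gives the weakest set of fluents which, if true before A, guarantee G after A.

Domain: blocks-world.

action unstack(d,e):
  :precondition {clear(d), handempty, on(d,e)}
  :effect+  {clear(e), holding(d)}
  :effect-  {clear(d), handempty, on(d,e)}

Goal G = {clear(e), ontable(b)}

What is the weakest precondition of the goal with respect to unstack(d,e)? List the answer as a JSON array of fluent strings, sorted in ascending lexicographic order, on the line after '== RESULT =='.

Regress:
  G ∩ del = {}  (empty — regression defined)
  G \ add = {clear(e), ontable(b)} \ {clear(e), holding(d)} = {ontable(b)}
  ∪ pre   = {ontable(b)} ∪ {clear(d), handempty, on(d,e)}
          = {clear(d), handempty, on(d,e), ontable(b)}

== RESULT ==
["clear(d)", "handempty", "on(d,e)", "ontable(b)"]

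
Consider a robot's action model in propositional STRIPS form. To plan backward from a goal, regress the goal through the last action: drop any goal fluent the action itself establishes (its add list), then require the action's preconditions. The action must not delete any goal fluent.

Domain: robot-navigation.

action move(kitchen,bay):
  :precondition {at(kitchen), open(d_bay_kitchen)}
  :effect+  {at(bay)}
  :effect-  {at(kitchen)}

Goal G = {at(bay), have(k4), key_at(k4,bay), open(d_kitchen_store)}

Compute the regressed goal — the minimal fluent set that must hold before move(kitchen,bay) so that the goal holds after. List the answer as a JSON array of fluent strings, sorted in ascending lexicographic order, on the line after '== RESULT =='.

Compute (G \ add) ∪ pre:
  G ∩ del = {}  (empty — regression defined)
  G \ add = {at(bay), have(k4), key_at(k4,bay), open(d_kitchen_store)} \ {at(bay)} = {have(k4), key_at(k4,bay), open(d_kitchen_store)}
  ∪ pre   = {have(k4), key_at(k4,bay), open(d_kitchen_store)} ∪ {at(kitchen), open(d_bay_kitchen)}
          = {at(kitchen), have(k4), key_at(k4,bay), open(d_bay_kitchen), open(d_kitchen_store)}

== RESULT ==
["at(kitchen)", "have(k4)", "key_at(k4,bay)", "open(d_bay_kitchen)", "open(d_kitchen_store)"]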